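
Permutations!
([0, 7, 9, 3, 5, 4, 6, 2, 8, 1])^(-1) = [0, 9, 7, 3, 5, 4, 6, 1, 8, 2]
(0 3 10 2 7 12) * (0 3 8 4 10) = [8, 1, 7, 0, 10, 5, 6, 12, 4, 9, 2, 11, 3] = (0 8 4 10 2 7 12 3)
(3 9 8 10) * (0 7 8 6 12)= (0 7 8 10 3 9 6 12)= [7, 1, 2, 9, 4, 5, 12, 8, 10, 6, 3, 11, 0]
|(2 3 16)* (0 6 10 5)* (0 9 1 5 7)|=12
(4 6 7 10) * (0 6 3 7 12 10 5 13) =(0 6 12 10 4 3 7 5 13) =[6, 1, 2, 7, 3, 13, 12, 5, 8, 9, 4, 11, 10, 0]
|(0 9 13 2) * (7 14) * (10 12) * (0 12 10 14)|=7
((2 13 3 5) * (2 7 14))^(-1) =((2 13 3 5 7 14))^(-1) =(2 14 7 5 3 13)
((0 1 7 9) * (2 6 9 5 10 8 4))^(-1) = ((0 1 7 5 10 8 4 2 6 9))^(-1) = (0 9 6 2 4 8 10 5 7 1)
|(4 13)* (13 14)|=|(4 14 13)|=3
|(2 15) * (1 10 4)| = 6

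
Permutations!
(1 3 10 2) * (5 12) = (1 3 10 2)(5 12) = [0, 3, 1, 10, 4, 12, 6, 7, 8, 9, 2, 11, 5]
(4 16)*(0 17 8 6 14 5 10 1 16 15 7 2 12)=(0 17 8 6 14 5 10 1 16 4 15 7 2 12)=[17, 16, 12, 3, 15, 10, 14, 2, 6, 9, 1, 11, 0, 13, 5, 7, 4, 8]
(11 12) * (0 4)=(0 4)(11 12)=[4, 1, 2, 3, 0, 5, 6, 7, 8, 9, 10, 12, 11]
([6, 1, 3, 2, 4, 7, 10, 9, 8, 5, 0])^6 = [0, 1, 2, 3, 4, 5, 6, 7, 8, 9, 10]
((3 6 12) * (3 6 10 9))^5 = ((3 10 9)(6 12))^5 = (3 9 10)(6 12)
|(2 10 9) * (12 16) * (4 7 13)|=6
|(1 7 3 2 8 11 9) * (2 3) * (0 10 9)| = 8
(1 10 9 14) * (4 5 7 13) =[0, 10, 2, 3, 5, 7, 6, 13, 8, 14, 9, 11, 12, 4, 1] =(1 10 9 14)(4 5 7 13)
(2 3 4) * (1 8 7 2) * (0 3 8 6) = (0 3 4 1 6)(2 8 7) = [3, 6, 8, 4, 1, 5, 0, 2, 7]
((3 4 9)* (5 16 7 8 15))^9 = (5 15 8 7 16)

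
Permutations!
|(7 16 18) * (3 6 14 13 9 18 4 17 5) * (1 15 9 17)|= |(1 15 9 18 7 16 4)(3 6 14 13 17 5)|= 42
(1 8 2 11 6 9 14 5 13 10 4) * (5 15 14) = (1 8 2 11 6 9 5 13 10 4)(14 15) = [0, 8, 11, 3, 1, 13, 9, 7, 2, 5, 4, 6, 12, 10, 15, 14]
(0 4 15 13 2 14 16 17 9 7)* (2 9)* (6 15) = (0 4 6 15 13 9 7)(2 14 16 17) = [4, 1, 14, 3, 6, 5, 15, 0, 8, 7, 10, 11, 12, 9, 16, 13, 17, 2]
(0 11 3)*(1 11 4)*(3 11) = (11)(0 4 1 3) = [4, 3, 2, 0, 1, 5, 6, 7, 8, 9, 10, 11]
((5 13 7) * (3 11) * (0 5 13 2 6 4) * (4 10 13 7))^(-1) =(0 4 13 10 6 2 5)(3 11)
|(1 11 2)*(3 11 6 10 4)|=7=|(1 6 10 4 3 11 2)|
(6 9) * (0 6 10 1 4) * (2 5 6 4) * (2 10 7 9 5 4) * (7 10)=(0 2 4)(1 7 9 10)(5 6)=[2, 7, 4, 3, 0, 6, 5, 9, 8, 10, 1]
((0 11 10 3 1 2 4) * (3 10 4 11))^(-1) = (0 4 11 2 1 3)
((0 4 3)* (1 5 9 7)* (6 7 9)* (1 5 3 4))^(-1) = (9)(0 3 1)(5 7 6)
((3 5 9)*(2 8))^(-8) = (3 5 9)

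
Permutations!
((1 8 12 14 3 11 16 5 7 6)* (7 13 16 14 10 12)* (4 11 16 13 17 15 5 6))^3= ((1 8 7 4 11 14 3 16 6)(5 17 15)(10 12))^3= (17)(1 4 3)(6 7 14)(8 11 16)(10 12)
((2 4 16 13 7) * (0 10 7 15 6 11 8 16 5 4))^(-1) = (0 2 7 10)(4 5)(6 15 13 16 8 11)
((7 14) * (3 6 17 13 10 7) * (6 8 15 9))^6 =(3 13 15 7 6)(8 10 9 14 17)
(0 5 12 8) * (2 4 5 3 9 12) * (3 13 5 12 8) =[13, 1, 4, 9, 12, 2, 6, 7, 0, 8, 10, 11, 3, 5] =(0 13 5 2 4 12 3 9 8)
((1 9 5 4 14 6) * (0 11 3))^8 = ((0 11 3)(1 9 5 4 14 6))^8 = (0 3 11)(1 5 14)(4 6 9)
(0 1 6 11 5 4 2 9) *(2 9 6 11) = [1, 11, 6, 3, 9, 4, 2, 7, 8, 0, 10, 5] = (0 1 11 5 4 9)(2 6)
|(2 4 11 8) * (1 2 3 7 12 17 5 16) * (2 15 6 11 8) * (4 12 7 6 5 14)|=|(1 15 5 16)(2 12 17 14 4 8 3 6 11)|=36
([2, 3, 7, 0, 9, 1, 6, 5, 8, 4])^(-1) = (0 3 1 5 7 2)(4 9)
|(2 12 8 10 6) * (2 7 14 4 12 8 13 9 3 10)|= 18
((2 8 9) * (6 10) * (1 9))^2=(10)(1 2)(8 9)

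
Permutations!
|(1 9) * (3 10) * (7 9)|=6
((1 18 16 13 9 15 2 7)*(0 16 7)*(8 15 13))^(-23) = (0 8 2 16 15)(1 18 7)(9 13)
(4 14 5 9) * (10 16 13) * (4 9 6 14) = (5 6 14)(10 16 13) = [0, 1, 2, 3, 4, 6, 14, 7, 8, 9, 16, 11, 12, 10, 5, 15, 13]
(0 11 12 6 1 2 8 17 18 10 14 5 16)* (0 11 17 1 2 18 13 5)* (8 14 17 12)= (0 12 6 2 14)(1 18 10 17 13 5 16 11 8)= [12, 18, 14, 3, 4, 16, 2, 7, 1, 9, 17, 8, 6, 5, 0, 15, 11, 13, 10]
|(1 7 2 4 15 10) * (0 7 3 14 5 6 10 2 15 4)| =|(0 7 15 2)(1 3 14 5 6 10)| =12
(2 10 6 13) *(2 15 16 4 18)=[0, 1, 10, 3, 18, 5, 13, 7, 8, 9, 6, 11, 12, 15, 14, 16, 4, 17, 2]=(2 10 6 13 15 16 4 18)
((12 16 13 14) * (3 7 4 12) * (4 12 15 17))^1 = (3 7 12 16 13 14)(4 15 17) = ((3 7 12 16 13 14)(4 15 17))^1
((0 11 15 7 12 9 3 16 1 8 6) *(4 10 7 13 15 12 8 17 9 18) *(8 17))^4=(0 4 9 8 12 7 16)(1 11 10 3 6 18 17)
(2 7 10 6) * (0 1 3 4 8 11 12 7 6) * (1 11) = (0 11 12 7 10)(1 3 4 8)(2 6) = [11, 3, 6, 4, 8, 5, 2, 10, 1, 9, 0, 12, 7]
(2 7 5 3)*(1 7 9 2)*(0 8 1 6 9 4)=[8, 7, 4, 6, 0, 3, 9, 5, 1, 2]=(0 8 1 7 5 3 6 9 2 4)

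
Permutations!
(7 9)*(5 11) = [0, 1, 2, 3, 4, 11, 6, 9, 8, 7, 10, 5] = (5 11)(7 9)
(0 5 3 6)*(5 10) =(0 10 5 3 6) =[10, 1, 2, 6, 4, 3, 0, 7, 8, 9, 5]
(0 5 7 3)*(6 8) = (0 5 7 3)(6 8) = [5, 1, 2, 0, 4, 7, 8, 3, 6]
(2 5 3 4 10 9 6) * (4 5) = (2 4 10 9 6)(3 5) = [0, 1, 4, 5, 10, 3, 2, 7, 8, 6, 9]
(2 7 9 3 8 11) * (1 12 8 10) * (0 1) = (0 1 12 8 11 2 7 9 3 10) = [1, 12, 7, 10, 4, 5, 6, 9, 11, 3, 0, 2, 8]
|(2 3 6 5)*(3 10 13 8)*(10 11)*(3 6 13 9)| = 9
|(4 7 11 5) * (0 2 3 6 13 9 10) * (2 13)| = 12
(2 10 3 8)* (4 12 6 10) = (2 4 12 6 10 3 8) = [0, 1, 4, 8, 12, 5, 10, 7, 2, 9, 3, 11, 6]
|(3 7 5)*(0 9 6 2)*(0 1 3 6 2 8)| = 9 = |(0 9 2 1 3 7 5 6 8)|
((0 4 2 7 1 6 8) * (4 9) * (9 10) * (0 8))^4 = ((0 10 9 4 2 7 1 6))^4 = (0 2)(1 9)(4 6)(7 10)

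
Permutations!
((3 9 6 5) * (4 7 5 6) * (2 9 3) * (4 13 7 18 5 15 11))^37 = ((2 9 13 7 15 11 4 18 5))^37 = (2 9 13 7 15 11 4 18 5)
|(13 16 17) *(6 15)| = 6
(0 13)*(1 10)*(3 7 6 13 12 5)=(0 12 5 3 7 6 13)(1 10)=[12, 10, 2, 7, 4, 3, 13, 6, 8, 9, 1, 11, 5, 0]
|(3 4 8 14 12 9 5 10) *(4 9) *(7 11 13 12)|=|(3 9 5 10)(4 8 14 7 11 13 12)|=28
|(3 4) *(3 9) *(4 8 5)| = |(3 8 5 4 9)| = 5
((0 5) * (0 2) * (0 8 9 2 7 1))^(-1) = (0 1 7 5)(2 9 8)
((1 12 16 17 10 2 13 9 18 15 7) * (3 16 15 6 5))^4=((1 12 15 7)(2 13 9 18 6 5 3 16 17 10))^4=(2 6 17 9 3)(5 10 18 16 13)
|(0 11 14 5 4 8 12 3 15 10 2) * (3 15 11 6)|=12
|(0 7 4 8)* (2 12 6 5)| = |(0 7 4 8)(2 12 6 5)| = 4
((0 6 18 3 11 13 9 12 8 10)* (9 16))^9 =(0 8 9 13 3 6 10 12 16 11 18)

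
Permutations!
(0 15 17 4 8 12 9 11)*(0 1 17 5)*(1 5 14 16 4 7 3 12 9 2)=(0 15 14 16 4 8 9 11 5)(1 17 7 3 12 2)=[15, 17, 1, 12, 8, 0, 6, 3, 9, 11, 10, 5, 2, 13, 16, 14, 4, 7]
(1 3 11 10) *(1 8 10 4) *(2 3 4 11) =(11)(1 4)(2 3)(8 10) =[0, 4, 3, 2, 1, 5, 6, 7, 10, 9, 8, 11]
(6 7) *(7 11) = (6 11 7) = [0, 1, 2, 3, 4, 5, 11, 6, 8, 9, 10, 7]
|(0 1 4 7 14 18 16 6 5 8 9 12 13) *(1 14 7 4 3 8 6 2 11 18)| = |(0 14 1 3 8 9 12 13)(2 11 18 16)(5 6)| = 8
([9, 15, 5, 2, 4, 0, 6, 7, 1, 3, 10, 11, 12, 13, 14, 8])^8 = (0 2 9 5 3)(1 8 15)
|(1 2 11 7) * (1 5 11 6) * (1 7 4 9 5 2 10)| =|(1 10)(2 6 7)(4 9 5 11)| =12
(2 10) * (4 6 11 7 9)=(2 10)(4 6 11 7 9)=[0, 1, 10, 3, 6, 5, 11, 9, 8, 4, 2, 7]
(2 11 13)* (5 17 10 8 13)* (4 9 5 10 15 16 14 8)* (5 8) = (2 11 10 4 9 8 13)(5 17 15 16 14) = [0, 1, 11, 3, 9, 17, 6, 7, 13, 8, 4, 10, 12, 2, 5, 16, 14, 15]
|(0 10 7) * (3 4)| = |(0 10 7)(3 4)| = 6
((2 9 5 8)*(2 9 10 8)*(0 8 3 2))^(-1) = (0 5 9 8)(2 3 10)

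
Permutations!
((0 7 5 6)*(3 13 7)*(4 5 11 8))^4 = ((0 3 13 7 11 8 4 5 6))^4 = (0 11 6 7 5 13 4 3 8)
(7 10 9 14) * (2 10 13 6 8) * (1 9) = [0, 9, 10, 3, 4, 5, 8, 13, 2, 14, 1, 11, 12, 6, 7] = (1 9 14 7 13 6 8 2 10)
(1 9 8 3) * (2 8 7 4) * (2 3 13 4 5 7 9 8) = [0, 8, 2, 1, 3, 7, 6, 5, 13, 9, 10, 11, 12, 4] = (1 8 13 4 3)(5 7)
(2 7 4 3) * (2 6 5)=(2 7 4 3 6 5)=[0, 1, 7, 6, 3, 2, 5, 4]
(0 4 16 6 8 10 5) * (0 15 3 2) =(0 4 16 6 8 10 5 15 3 2) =[4, 1, 0, 2, 16, 15, 8, 7, 10, 9, 5, 11, 12, 13, 14, 3, 6]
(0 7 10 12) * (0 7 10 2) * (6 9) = (0 10 12 7 2)(6 9) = [10, 1, 0, 3, 4, 5, 9, 2, 8, 6, 12, 11, 7]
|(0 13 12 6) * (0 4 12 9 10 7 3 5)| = 21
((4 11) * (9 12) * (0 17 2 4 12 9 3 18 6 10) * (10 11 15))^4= ((0 17 2 4 15 10)(3 18 6 11 12))^4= (0 15 2)(3 12 11 6 18)(4 17 10)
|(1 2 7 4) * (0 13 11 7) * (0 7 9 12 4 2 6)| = 8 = |(0 13 11 9 12 4 1 6)(2 7)|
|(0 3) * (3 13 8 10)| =|(0 13 8 10 3)| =5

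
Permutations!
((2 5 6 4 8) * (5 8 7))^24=((2 8)(4 7 5 6))^24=(8)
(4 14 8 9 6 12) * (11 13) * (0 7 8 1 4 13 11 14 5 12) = (0 7 8 9 6)(1 4 5 12 13 14) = [7, 4, 2, 3, 5, 12, 0, 8, 9, 6, 10, 11, 13, 14, 1]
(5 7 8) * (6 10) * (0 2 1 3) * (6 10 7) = (10)(0 2 1 3)(5 6 7 8) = [2, 3, 1, 0, 4, 6, 7, 8, 5, 9, 10]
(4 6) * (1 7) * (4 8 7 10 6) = [0, 10, 2, 3, 4, 5, 8, 1, 7, 9, 6] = (1 10 6 8 7)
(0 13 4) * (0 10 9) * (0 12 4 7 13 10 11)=(0 10 9 12 4 11)(7 13)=[10, 1, 2, 3, 11, 5, 6, 13, 8, 12, 9, 0, 4, 7]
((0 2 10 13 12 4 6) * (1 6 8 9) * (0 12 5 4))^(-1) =((0 2 10 13 5 4 8 9 1 6 12))^(-1) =(0 12 6 1 9 8 4 5 13 10 2)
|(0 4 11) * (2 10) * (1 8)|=|(0 4 11)(1 8)(2 10)|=6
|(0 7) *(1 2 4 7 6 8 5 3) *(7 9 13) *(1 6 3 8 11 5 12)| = |(0 3 6 11 5 8 12 1 2 4 9 13 7)| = 13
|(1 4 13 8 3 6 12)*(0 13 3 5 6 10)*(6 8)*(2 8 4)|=|(0 13 6 12 1 2 8 5 4 3 10)|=11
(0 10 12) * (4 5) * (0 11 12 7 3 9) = (0 10 7 3 9)(4 5)(11 12) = [10, 1, 2, 9, 5, 4, 6, 3, 8, 0, 7, 12, 11]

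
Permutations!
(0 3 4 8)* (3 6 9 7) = (0 6 9 7 3 4 8) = [6, 1, 2, 4, 8, 5, 9, 3, 0, 7]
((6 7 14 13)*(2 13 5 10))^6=((2 13 6 7 14 5 10))^6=(2 10 5 14 7 6 13)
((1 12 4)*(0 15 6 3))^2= (0 6)(1 4 12)(3 15)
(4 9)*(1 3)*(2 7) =[0, 3, 7, 1, 9, 5, 6, 2, 8, 4] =(1 3)(2 7)(4 9)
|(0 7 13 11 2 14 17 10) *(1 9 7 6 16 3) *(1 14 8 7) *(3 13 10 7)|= |(0 6 16 13 11 2 8 3 14 17 7 10)(1 9)|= 12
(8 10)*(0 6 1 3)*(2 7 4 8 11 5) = (0 6 1 3)(2 7 4 8 10 11 5) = [6, 3, 7, 0, 8, 2, 1, 4, 10, 9, 11, 5]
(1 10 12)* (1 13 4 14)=(1 10 12 13 4 14)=[0, 10, 2, 3, 14, 5, 6, 7, 8, 9, 12, 11, 13, 4, 1]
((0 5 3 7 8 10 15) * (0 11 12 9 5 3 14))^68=((0 3 7 8 10 15 11 12 9 5 14))^68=(0 7 10 11 9 14 3 8 15 12 5)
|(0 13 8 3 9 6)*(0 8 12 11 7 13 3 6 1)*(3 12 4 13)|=14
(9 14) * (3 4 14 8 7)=(3 4 14 9 8 7)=[0, 1, 2, 4, 14, 5, 6, 3, 7, 8, 10, 11, 12, 13, 9]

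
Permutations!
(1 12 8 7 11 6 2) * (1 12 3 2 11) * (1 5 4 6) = [0, 3, 12, 2, 6, 4, 11, 5, 7, 9, 10, 1, 8] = (1 3 2 12 8 7 5 4 6 11)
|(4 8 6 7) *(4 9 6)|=6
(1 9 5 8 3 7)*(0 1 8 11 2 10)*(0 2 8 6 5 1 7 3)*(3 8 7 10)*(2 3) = [10, 9, 2, 8, 4, 11, 5, 6, 0, 1, 3, 7] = (0 10 3 8)(1 9)(5 11 7 6)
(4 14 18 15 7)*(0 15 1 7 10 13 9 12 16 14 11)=[15, 7, 2, 3, 11, 5, 6, 4, 8, 12, 13, 0, 16, 9, 18, 10, 14, 17, 1]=(0 15 10 13 9 12 16 14 18 1 7 4 11)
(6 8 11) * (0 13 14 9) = (0 13 14 9)(6 8 11) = [13, 1, 2, 3, 4, 5, 8, 7, 11, 0, 10, 6, 12, 14, 9]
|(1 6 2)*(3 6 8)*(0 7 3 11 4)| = |(0 7 3 6 2 1 8 11 4)| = 9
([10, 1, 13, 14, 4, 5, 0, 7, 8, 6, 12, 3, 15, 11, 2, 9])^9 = [15, 1, 14, 11, 4, 5, 12, 7, 8, 10, 9, 13, 6, 2, 3, 0]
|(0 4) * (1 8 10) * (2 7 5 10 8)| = 10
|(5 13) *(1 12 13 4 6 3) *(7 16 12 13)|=|(1 13 5 4 6 3)(7 16 12)|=6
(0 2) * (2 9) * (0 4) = (0 9 2 4) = [9, 1, 4, 3, 0, 5, 6, 7, 8, 2]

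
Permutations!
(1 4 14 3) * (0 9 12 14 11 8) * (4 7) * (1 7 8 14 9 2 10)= (0 2 10 1 8)(3 7 4 11 14)(9 12)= [2, 8, 10, 7, 11, 5, 6, 4, 0, 12, 1, 14, 9, 13, 3]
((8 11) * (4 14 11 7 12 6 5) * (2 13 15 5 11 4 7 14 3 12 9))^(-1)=((2 13 15 5 7 9)(3 12 6 11 8 14 4))^(-1)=(2 9 7 5 15 13)(3 4 14 8 11 6 12)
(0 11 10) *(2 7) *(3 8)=(0 11 10)(2 7)(3 8)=[11, 1, 7, 8, 4, 5, 6, 2, 3, 9, 0, 10]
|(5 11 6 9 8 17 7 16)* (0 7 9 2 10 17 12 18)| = 13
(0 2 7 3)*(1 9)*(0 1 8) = (0 2 7 3 1 9 8) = [2, 9, 7, 1, 4, 5, 6, 3, 0, 8]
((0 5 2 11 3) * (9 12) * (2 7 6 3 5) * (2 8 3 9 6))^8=(0 3 8)(6 12 9)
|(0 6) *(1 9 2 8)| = 4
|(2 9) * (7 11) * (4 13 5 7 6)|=|(2 9)(4 13 5 7 11 6)|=6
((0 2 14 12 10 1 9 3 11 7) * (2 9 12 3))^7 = ((0 9 2 14 3 11 7)(1 12 10))^7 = (14)(1 12 10)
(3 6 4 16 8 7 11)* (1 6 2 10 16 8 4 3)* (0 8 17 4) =(0 8 7 11 1 6 3 2 10 16)(4 17) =[8, 6, 10, 2, 17, 5, 3, 11, 7, 9, 16, 1, 12, 13, 14, 15, 0, 4]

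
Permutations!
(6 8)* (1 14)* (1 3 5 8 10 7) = [0, 14, 2, 5, 4, 8, 10, 1, 6, 9, 7, 11, 12, 13, 3] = (1 14 3 5 8 6 10 7)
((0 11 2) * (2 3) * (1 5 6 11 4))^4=(0 6)(1 3)(2 5)(4 11)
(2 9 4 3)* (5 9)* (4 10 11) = [0, 1, 5, 2, 3, 9, 6, 7, 8, 10, 11, 4] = (2 5 9 10 11 4 3)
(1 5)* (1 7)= (1 5 7)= [0, 5, 2, 3, 4, 7, 6, 1]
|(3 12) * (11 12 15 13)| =|(3 15 13 11 12)| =5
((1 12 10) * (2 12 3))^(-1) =(1 10 12 2 3)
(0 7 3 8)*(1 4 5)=(0 7 3 8)(1 4 5)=[7, 4, 2, 8, 5, 1, 6, 3, 0]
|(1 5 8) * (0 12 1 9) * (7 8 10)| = |(0 12 1 5 10 7 8 9)| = 8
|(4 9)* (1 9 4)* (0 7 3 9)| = 5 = |(0 7 3 9 1)|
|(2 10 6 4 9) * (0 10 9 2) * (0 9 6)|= |(0 10)(2 6 4)|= 6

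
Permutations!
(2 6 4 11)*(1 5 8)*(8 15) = (1 5 15 8)(2 6 4 11) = [0, 5, 6, 3, 11, 15, 4, 7, 1, 9, 10, 2, 12, 13, 14, 8]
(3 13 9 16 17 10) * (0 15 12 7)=[15, 1, 2, 13, 4, 5, 6, 0, 8, 16, 3, 11, 7, 9, 14, 12, 17, 10]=(0 15 12 7)(3 13 9 16 17 10)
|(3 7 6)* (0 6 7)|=|(7)(0 6 3)|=3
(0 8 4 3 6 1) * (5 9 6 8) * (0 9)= [5, 9, 2, 8, 3, 0, 1, 7, 4, 6]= (0 5)(1 9 6)(3 8 4)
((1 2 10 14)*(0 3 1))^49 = ((0 3 1 2 10 14))^49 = (0 3 1 2 10 14)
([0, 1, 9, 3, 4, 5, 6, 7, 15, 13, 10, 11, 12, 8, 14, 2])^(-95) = [0, 1, 2, 3, 4, 5, 6, 7, 8, 9, 10, 11, 12, 13, 14, 15]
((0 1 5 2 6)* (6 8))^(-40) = (0 5 8)(1 2 6)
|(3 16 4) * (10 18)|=6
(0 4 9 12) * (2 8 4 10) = (0 10 2 8 4 9 12) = [10, 1, 8, 3, 9, 5, 6, 7, 4, 12, 2, 11, 0]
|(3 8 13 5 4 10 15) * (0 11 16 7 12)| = 35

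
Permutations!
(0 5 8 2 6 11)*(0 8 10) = (0 5 10)(2 6 11 8) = [5, 1, 6, 3, 4, 10, 11, 7, 2, 9, 0, 8]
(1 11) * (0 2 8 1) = (0 2 8 1 11) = [2, 11, 8, 3, 4, 5, 6, 7, 1, 9, 10, 0]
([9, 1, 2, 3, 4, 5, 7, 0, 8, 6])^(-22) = [6, 1, 2, 3, 4, 5, 0, 9, 8, 7]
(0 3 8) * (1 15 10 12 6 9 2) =(0 3 8)(1 15 10 12 6 9 2) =[3, 15, 1, 8, 4, 5, 9, 7, 0, 2, 12, 11, 6, 13, 14, 10]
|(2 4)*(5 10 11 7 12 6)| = 6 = |(2 4)(5 10 11 7 12 6)|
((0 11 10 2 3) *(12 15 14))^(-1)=((0 11 10 2 3)(12 15 14))^(-1)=(0 3 2 10 11)(12 14 15)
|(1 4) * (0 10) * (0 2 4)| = 5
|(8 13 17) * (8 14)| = 4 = |(8 13 17 14)|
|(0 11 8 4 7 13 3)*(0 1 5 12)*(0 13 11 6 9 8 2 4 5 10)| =|(0 6 9 8 5 12 13 3 1 10)(2 4 7 11)| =20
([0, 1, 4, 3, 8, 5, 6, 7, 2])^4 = [0, 1, 4, 3, 8, 5, 6, 7, 2]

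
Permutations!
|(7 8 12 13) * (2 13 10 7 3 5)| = |(2 13 3 5)(7 8 12 10)| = 4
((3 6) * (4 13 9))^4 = (4 13 9)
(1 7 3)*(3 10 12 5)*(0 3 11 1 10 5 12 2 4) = (12)(0 3 10 2 4)(1 7 5 11) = [3, 7, 4, 10, 0, 11, 6, 5, 8, 9, 2, 1, 12]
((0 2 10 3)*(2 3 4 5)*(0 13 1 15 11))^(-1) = (0 11 15 1 13 3)(2 5 4 10)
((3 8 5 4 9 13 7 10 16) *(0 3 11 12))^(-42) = (0 13)(3 7)(4 11)(5 16)(8 10)(9 12)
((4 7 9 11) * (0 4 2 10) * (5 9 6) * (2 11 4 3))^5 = (11)(0 3 2 10)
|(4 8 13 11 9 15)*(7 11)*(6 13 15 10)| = 6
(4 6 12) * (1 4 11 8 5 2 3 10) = (1 4 6 12 11 8 5 2 3 10) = [0, 4, 3, 10, 6, 2, 12, 7, 5, 9, 1, 8, 11]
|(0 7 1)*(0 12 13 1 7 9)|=6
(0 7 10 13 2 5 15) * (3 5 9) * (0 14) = (0 7 10 13 2 9 3 5 15 14) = [7, 1, 9, 5, 4, 15, 6, 10, 8, 3, 13, 11, 12, 2, 0, 14]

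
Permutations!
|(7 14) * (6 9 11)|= 6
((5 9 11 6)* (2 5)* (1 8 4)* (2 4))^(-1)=(1 4 6 11 9 5 2 8)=((1 8 2 5 9 11 6 4))^(-1)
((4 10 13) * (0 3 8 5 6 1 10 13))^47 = ((0 3 8 5 6 1 10)(4 13))^47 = (0 1 5 3 10 6 8)(4 13)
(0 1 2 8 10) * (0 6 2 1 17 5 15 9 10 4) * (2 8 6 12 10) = (0 17 5 15 9 2 6 8 4)(10 12) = [17, 1, 6, 3, 0, 15, 8, 7, 4, 2, 12, 11, 10, 13, 14, 9, 16, 5]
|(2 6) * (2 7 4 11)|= |(2 6 7 4 11)|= 5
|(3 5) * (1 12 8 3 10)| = 6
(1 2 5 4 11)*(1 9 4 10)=(1 2 5 10)(4 11 9)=[0, 2, 5, 3, 11, 10, 6, 7, 8, 4, 1, 9]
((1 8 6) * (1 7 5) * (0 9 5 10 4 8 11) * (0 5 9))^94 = (1 11 5)(4 10 7 6 8)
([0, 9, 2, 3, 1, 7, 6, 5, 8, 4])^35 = (1 4 9)(5 7)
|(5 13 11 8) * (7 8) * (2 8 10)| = |(2 8 5 13 11 7 10)| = 7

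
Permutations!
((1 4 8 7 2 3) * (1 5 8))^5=(8)(1 4)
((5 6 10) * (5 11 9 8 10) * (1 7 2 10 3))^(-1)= ((1 7 2 10 11 9 8 3)(5 6))^(-1)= (1 3 8 9 11 10 2 7)(5 6)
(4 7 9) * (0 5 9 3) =(0 5 9 4 7 3) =[5, 1, 2, 0, 7, 9, 6, 3, 8, 4]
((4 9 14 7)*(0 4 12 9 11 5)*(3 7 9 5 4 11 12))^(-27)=(0 12 11 5 4)(3 7)(9 14)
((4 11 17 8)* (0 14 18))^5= (0 18 14)(4 11 17 8)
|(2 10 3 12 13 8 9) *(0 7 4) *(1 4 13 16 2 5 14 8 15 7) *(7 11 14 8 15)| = |(0 1 4)(2 10 3 12 16)(5 8 9)(7 13)(11 14 15)| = 30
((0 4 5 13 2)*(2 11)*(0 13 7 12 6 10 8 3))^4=(0 12 3 7 8 5 10 4 6)(2 13 11)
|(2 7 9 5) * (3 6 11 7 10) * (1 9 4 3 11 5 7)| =|(1 9 7 4 3 6 5 2 10 11)| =10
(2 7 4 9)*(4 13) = (2 7 13 4 9) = [0, 1, 7, 3, 9, 5, 6, 13, 8, 2, 10, 11, 12, 4]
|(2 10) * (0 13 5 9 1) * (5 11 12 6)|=8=|(0 13 11 12 6 5 9 1)(2 10)|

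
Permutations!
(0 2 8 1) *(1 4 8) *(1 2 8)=(0 8 4 1)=[8, 0, 2, 3, 1, 5, 6, 7, 4]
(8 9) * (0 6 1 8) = (0 6 1 8 9) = [6, 8, 2, 3, 4, 5, 1, 7, 9, 0]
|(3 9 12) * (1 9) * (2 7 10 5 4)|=20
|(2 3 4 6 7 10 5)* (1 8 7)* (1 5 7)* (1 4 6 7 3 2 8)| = 7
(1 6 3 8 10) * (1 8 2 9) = (1 6 3 2 9)(8 10) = [0, 6, 9, 2, 4, 5, 3, 7, 10, 1, 8]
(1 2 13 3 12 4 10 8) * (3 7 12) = [0, 2, 13, 3, 10, 5, 6, 12, 1, 9, 8, 11, 4, 7] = (1 2 13 7 12 4 10 8)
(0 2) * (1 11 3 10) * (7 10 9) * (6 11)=(0 2)(1 6 11 3 9 7 10)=[2, 6, 0, 9, 4, 5, 11, 10, 8, 7, 1, 3]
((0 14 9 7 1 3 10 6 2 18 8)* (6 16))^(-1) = (0 8 18 2 6 16 10 3 1 7 9 14) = ((0 14 9 7 1 3 10 16 6 2 18 8))^(-1)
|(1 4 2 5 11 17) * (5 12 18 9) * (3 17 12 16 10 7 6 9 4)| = 33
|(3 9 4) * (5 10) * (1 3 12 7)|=6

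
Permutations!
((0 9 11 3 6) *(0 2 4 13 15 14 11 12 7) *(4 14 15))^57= (15)(0 9 12 7)(2 11 6 14 3)(4 13)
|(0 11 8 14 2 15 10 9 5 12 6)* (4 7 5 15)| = |(0 11 8 14 2 4 7 5 12 6)(9 15 10)| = 30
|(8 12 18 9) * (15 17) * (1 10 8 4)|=14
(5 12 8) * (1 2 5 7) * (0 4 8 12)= [4, 2, 5, 3, 8, 0, 6, 1, 7, 9, 10, 11, 12]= (12)(0 4 8 7 1 2 5)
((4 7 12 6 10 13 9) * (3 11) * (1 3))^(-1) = ((1 3 11)(4 7 12 6 10 13 9))^(-1) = (1 11 3)(4 9 13 10 6 12 7)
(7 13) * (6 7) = (6 7 13) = [0, 1, 2, 3, 4, 5, 7, 13, 8, 9, 10, 11, 12, 6]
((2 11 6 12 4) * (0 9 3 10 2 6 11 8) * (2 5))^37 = ((0 9 3 10 5 2 8)(4 6 12))^37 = (0 3 5 8 9 10 2)(4 6 12)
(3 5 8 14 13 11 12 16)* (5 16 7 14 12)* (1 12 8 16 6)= (1 12 7 14 13 11 5 16 3 6)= [0, 12, 2, 6, 4, 16, 1, 14, 8, 9, 10, 5, 7, 11, 13, 15, 3]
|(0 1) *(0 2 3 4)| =|(0 1 2 3 4)| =5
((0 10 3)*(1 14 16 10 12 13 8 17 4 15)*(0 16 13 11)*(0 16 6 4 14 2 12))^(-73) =((1 2 12 11 16 10 3 6 4 15)(8 17 14 13))^(-73) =(1 6 16 2 4 10 12 15 3 11)(8 13 14 17)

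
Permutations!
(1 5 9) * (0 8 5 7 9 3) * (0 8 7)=(0 7 9 1)(3 8 5)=[7, 0, 2, 8, 4, 3, 6, 9, 5, 1]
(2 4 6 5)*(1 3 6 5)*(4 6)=(1 3 4 5 2 6)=[0, 3, 6, 4, 5, 2, 1]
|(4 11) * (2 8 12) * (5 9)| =6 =|(2 8 12)(4 11)(5 9)|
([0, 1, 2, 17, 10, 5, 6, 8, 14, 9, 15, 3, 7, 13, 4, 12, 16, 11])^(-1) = (3 11 17)(4 14 8 7 12 15 10)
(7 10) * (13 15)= (7 10)(13 15)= [0, 1, 2, 3, 4, 5, 6, 10, 8, 9, 7, 11, 12, 15, 14, 13]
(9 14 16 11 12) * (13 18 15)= (9 14 16 11 12)(13 18 15)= [0, 1, 2, 3, 4, 5, 6, 7, 8, 14, 10, 12, 9, 18, 16, 13, 11, 17, 15]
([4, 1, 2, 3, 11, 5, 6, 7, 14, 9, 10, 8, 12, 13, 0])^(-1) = (0 14 8 11 4)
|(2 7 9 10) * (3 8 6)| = |(2 7 9 10)(3 8 6)| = 12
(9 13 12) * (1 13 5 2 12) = (1 13)(2 12 9 5) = [0, 13, 12, 3, 4, 2, 6, 7, 8, 5, 10, 11, 9, 1]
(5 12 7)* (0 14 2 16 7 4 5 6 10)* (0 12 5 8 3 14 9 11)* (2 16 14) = [9, 1, 14, 2, 8, 5, 10, 6, 3, 11, 12, 0, 4, 13, 16, 15, 7] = (0 9 11)(2 14 16 7 6 10 12 4 8 3)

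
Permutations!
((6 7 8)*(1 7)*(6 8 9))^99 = (1 6 9 7)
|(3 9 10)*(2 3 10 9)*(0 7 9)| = 6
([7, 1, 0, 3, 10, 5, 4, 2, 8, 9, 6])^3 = [0, 1, 2, 3, 4, 5, 6, 7, 8, 9, 10]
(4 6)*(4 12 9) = (4 6 12 9) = [0, 1, 2, 3, 6, 5, 12, 7, 8, 4, 10, 11, 9]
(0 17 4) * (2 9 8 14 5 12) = [17, 1, 9, 3, 0, 12, 6, 7, 14, 8, 10, 11, 2, 13, 5, 15, 16, 4] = (0 17 4)(2 9 8 14 5 12)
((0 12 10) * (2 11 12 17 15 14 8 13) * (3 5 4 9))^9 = (0 10 12 11 2 13 8 14 15 17)(3 5 4 9)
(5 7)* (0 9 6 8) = [9, 1, 2, 3, 4, 7, 8, 5, 0, 6] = (0 9 6 8)(5 7)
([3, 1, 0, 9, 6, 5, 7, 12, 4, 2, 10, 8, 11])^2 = (0 9)(2 3)(4 7 11)(6 12 8)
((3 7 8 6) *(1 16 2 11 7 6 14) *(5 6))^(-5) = (1 2 7 14 16 11 8)(3 5 6)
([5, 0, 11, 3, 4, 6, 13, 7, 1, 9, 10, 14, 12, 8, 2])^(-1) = [1, 8, 14, 3, 4, 0, 5, 7, 13, 9, 10, 2, 12, 6, 11]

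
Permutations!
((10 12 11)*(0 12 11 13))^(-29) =((0 12 13)(10 11))^(-29) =(0 12 13)(10 11)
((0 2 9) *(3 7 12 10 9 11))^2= ((0 2 11 3 7 12 10 9))^2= (0 11 7 10)(2 3 12 9)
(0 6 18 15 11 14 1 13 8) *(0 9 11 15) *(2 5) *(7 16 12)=(0 6 18)(1 13 8 9 11 14)(2 5)(7 16 12)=[6, 13, 5, 3, 4, 2, 18, 16, 9, 11, 10, 14, 7, 8, 1, 15, 12, 17, 0]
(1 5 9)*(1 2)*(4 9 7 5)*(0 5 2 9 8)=(9)(0 5 7 2 1 4 8)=[5, 4, 1, 3, 8, 7, 6, 2, 0, 9]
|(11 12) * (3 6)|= |(3 6)(11 12)|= 2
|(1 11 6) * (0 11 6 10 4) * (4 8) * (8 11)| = |(0 8 4)(1 6)(10 11)| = 6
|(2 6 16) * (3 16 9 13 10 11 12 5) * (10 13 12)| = |(2 6 9 12 5 3 16)(10 11)| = 14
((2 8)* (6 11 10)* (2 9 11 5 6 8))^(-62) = ((5 6)(8 9 11 10))^(-62) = (8 11)(9 10)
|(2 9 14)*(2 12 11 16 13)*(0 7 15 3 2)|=11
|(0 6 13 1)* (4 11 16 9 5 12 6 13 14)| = |(0 13 1)(4 11 16 9 5 12 6 14)| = 24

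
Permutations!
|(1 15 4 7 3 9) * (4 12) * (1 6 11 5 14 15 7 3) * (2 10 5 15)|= |(1 7)(2 10 5 14)(3 9 6 11 15 12 4)|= 28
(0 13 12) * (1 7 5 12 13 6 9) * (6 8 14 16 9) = (0 8 14 16 9 1 7 5 12) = [8, 7, 2, 3, 4, 12, 6, 5, 14, 1, 10, 11, 0, 13, 16, 15, 9]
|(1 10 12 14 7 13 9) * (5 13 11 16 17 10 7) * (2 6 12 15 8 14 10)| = |(1 7 11 16 17 2 6 12 10 15 8 14 5 13 9)| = 15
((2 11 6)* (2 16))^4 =((2 11 6 16))^4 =(16)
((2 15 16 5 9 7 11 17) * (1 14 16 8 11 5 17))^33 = (1 14 16 17 2 15 8 11)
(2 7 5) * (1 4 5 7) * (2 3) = (7)(1 4 5 3 2) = [0, 4, 1, 2, 5, 3, 6, 7]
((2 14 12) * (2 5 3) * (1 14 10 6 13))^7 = (1 6 2 5 14 13 10 3 12)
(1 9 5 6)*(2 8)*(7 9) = (1 7 9 5 6)(2 8) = [0, 7, 8, 3, 4, 6, 1, 9, 2, 5]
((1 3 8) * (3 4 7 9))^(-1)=(1 8 3 9 7 4)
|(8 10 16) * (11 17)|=6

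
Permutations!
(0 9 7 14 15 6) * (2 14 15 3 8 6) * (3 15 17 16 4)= (0 9 7 17 16 4 3 8 6)(2 14 15)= [9, 1, 14, 8, 3, 5, 0, 17, 6, 7, 10, 11, 12, 13, 15, 2, 4, 16]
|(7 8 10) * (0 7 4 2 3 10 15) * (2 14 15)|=9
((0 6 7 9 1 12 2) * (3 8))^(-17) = ((0 6 7 9 1 12 2)(3 8))^(-17) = (0 1 6 12 7 2 9)(3 8)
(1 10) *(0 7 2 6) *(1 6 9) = [7, 10, 9, 3, 4, 5, 0, 2, 8, 1, 6] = (0 7 2 9 1 10 6)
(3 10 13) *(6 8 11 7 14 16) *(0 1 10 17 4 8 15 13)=(0 1 10)(3 17 4 8 11 7 14 16 6 15 13)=[1, 10, 2, 17, 8, 5, 15, 14, 11, 9, 0, 7, 12, 3, 16, 13, 6, 4]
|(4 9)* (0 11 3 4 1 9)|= 4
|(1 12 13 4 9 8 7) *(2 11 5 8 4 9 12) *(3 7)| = |(1 2 11 5 8 3 7)(4 12 13 9)| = 28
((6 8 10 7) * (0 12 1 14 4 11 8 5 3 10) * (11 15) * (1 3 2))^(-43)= (0 8 11 15 4 14 1 2 5 6 7 10 3 12)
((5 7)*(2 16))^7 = (2 16)(5 7)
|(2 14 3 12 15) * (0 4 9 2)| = 8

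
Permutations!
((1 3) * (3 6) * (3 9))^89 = (1 6 9 3)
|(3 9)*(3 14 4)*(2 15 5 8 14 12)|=|(2 15 5 8 14 4 3 9 12)|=9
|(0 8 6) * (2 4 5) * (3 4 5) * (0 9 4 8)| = |(2 5)(3 8 6 9 4)| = 10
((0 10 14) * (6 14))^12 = ((0 10 6 14))^12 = (14)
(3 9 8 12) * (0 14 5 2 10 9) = (0 14 5 2 10 9 8 12 3) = [14, 1, 10, 0, 4, 2, 6, 7, 12, 8, 9, 11, 3, 13, 5]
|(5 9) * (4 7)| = |(4 7)(5 9)| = 2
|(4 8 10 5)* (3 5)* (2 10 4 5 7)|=4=|(2 10 3 7)(4 8)|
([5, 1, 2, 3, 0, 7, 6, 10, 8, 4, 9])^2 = [7, 1, 2, 3, 5, 10, 6, 9, 8, 0, 4]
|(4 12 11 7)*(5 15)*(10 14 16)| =12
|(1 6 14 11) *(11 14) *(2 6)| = |(14)(1 2 6 11)| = 4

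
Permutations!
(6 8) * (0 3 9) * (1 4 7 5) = (0 3 9)(1 4 7 5)(6 8) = [3, 4, 2, 9, 7, 1, 8, 5, 6, 0]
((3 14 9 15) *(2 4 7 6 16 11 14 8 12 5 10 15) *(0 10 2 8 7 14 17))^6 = (0 16 3)(2 5 12 8 9 14 4)(6 15 17)(7 10 11)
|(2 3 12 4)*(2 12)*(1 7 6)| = |(1 7 6)(2 3)(4 12)| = 6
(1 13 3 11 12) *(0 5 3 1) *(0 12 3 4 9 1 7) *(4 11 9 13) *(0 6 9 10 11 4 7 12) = [5, 7, 2, 10, 13, 4, 9, 6, 8, 1, 11, 3, 0, 12] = (0 5 4 13 12)(1 7 6 9)(3 10 11)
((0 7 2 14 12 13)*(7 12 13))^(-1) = ((0 12 7 2 14 13))^(-1) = (0 13 14 2 7 12)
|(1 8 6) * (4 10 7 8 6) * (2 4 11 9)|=14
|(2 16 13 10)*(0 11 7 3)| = 4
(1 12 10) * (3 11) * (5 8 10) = [0, 12, 2, 11, 4, 8, 6, 7, 10, 9, 1, 3, 5] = (1 12 5 8 10)(3 11)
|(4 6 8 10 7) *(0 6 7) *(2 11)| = |(0 6 8 10)(2 11)(4 7)| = 4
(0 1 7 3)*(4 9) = (0 1 7 3)(4 9) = [1, 7, 2, 0, 9, 5, 6, 3, 8, 4]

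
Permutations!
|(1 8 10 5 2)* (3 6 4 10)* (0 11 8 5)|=21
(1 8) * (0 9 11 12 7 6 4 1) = [9, 8, 2, 3, 1, 5, 4, 6, 0, 11, 10, 12, 7] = (0 9 11 12 7 6 4 1 8)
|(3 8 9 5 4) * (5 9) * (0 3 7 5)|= |(9)(0 3 8)(4 7 5)|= 3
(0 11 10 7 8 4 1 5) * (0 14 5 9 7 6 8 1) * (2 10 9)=(0 11 9 7 1 2 10 6 8 4)(5 14)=[11, 2, 10, 3, 0, 14, 8, 1, 4, 7, 6, 9, 12, 13, 5]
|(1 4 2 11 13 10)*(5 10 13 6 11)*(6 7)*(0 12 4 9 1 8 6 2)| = 42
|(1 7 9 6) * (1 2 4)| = |(1 7 9 6 2 4)| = 6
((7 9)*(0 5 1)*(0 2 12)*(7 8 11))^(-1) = ((0 5 1 2 12)(7 9 8 11))^(-1) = (0 12 2 1 5)(7 11 8 9)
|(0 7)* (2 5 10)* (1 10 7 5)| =|(0 5 7)(1 10 2)| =3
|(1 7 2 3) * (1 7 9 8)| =3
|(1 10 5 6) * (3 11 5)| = 6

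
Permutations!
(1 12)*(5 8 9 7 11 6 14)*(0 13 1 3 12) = (0 13 1)(3 12)(5 8 9 7 11 6 14) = [13, 0, 2, 12, 4, 8, 14, 11, 9, 7, 10, 6, 3, 1, 5]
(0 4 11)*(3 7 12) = (0 4 11)(3 7 12) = [4, 1, 2, 7, 11, 5, 6, 12, 8, 9, 10, 0, 3]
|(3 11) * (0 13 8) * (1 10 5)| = 6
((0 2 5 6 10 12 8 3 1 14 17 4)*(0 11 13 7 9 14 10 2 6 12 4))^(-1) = ((0 6 2 5 12 8 3 1 10 4 11 13 7 9 14 17))^(-1) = (0 17 14 9 7 13 11 4 10 1 3 8 12 5 2 6)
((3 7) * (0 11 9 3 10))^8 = ((0 11 9 3 7 10))^8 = (0 9 7)(3 10 11)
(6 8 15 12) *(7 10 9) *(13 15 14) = (6 8 14 13 15 12)(7 10 9) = [0, 1, 2, 3, 4, 5, 8, 10, 14, 7, 9, 11, 6, 15, 13, 12]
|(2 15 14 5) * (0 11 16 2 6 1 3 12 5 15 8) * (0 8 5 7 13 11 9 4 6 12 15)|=56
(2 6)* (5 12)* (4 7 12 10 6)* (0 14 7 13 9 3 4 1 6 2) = (0 14 7 12 5 10 2 1 6)(3 4 13 9) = [14, 6, 1, 4, 13, 10, 0, 12, 8, 3, 2, 11, 5, 9, 7]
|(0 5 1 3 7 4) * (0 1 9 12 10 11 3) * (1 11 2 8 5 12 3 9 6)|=40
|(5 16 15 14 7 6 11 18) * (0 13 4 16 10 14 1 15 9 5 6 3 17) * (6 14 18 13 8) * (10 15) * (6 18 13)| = 56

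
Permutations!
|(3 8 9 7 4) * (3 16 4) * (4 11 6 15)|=20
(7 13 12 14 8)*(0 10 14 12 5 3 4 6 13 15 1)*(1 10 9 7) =[9, 0, 2, 4, 6, 3, 13, 15, 1, 7, 14, 11, 12, 5, 8, 10] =(0 9 7 15 10 14 8 1)(3 4 6 13 5)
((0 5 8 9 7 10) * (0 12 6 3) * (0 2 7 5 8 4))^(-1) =(0 4 5 9 8)(2 3 6 12 10 7)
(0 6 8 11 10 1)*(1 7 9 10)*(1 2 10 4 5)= (0 6 8 11 2 10 7 9 4 5 1)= [6, 0, 10, 3, 5, 1, 8, 9, 11, 4, 7, 2]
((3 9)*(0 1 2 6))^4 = ((0 1 2 6)(3 9))^4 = (9)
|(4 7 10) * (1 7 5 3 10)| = 4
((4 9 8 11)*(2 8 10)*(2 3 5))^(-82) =(2 3 9 11)(4 8 5 10)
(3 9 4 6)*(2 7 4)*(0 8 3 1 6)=(0 8 3 9 2 7 4)(1 6)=[8, 6, 7, 9, 0, 5, 1, 4, 3, 2]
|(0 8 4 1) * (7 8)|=5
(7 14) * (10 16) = (7 14)(10 16) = [0, 1, 2, 3, 4, 5, 6, 14, 8, 9, 16, 11, 12, 13, 7, 15, 10]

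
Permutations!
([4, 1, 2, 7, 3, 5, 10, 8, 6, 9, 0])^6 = (0 10 6 8 7 3 4)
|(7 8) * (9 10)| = |(7 8)(9 10)| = 2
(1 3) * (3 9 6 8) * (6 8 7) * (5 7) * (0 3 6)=(0 3 1 9 8 6 5 7)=[3, 9, 2, 1, 4, 7, 5, 0, 6, 8]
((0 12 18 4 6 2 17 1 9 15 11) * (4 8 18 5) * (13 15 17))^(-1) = (0 11 15 13 2 6 4 5 12)(1 17 9)(8 18)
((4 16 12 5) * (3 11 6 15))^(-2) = ((3 11 6 15)(4 16 12 5))^(-2) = (3 6)(4 12)(5 16)(11 15)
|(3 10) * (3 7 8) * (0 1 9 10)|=7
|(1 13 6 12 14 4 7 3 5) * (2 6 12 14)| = 10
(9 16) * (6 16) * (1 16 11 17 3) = (1 16 9 6 11 17 3) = [0, 16, 2, 1, 4, 5, 11, 7, 8, 6, 10, 17, 12, 13, 14, 15, 9, 3]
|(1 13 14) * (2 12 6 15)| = |(1 13 14)(2 12 6 15)| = 12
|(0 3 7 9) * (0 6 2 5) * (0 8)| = 8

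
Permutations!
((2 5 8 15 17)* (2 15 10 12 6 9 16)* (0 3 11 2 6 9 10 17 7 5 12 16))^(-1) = (0 9 12 2 11 3)(5 7 15 17 8)(6 16 10)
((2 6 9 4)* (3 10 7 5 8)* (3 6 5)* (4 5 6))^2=(2 9 8)(3 7 10)(4 6 5)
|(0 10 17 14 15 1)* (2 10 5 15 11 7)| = |(0 5 15 1)(2 10 17 14 11 7)| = 12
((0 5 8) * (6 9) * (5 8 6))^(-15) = (9)(0 8) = ((0 8)(5 6 9))^(-15)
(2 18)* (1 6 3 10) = (1 6 3 10)(2 18) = [0, 6, 18, 10, 4, 5, 3, 7, 8, 9, 1, 11, 12, 13, 14, 15, 16, 17, 2]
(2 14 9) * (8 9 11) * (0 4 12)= (0 4 12)(2 14 11 8 9)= [4, 1, 14, 3, 12, 5, 6, 7, 9, 2, 10, 8, 0, 13, 11]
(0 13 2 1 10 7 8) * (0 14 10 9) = [13, 9, 1, 3, 4, 5, 6, 8, 14, 0, 7, 11, 12, 2, 10] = (0 13 2 1 9)(7 8 14 10)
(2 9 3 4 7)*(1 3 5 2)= [0, 3, 9, 4, 7, 2, 6, 1, 8, 5]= (1 3 4 7)(2 9 5)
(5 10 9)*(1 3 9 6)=[0, 3, 2, 9, 4, 10, 1, 7, 8, 5, 6]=(1 3 9 5 10 6)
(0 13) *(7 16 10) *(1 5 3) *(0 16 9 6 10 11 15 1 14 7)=(0 13 16 11 15 1 5 3 14 7 9 6 10)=[13, 5, 2, 14, 4, 3, 10, 9, 8, 6, 0, 15, 12, 16, 7, 1, 11]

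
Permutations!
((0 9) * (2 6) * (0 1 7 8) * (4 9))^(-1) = ((0 4 9 1 7 8)(2 6))^(-1) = (0 8 7 1 9 4)(2 6)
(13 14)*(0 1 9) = (0 1 9)(13 14) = [1, 9, 2, 3, 4, 5, 6, 7, 8, 0, 10, 11, 12, 14, 13]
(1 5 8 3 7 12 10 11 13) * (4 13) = (1 5 8 3 7 12 10 11 4 13) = [0, 5, 2, 7, 13, 8, 6, 12, 3, 9, 11, 4, 10, 1]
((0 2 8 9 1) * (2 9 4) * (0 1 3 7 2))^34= (0 4 8 2 7 3 9)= ((0 9 3 7 2 8 4))^34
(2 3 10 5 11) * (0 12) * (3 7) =(0 12)(2 7 3 10 5 11) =[12, 1, 7, 10, 4, 11, 6, 3, 8, 9, 5, 2, 0]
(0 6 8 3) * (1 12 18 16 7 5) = (0 6 8 3)(1 12 18 16 7 5) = [6, 12, 2, 0, 4, 1, 8, 5, 3, 9, 10, 11, 18, 13, 14, 15, 7, 17, 16]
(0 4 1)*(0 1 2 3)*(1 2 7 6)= [4, 2, 3, 0, 7, 5, 1, 6]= (0 4 7 6 1 2 3)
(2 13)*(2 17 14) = (2 13 17 14) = [0, 1, 13, 3, 4, 5, 6, 7, 8, 9, 10, 11, 12, 17, 2, 15, 16, 14]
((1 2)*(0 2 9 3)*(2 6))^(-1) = (0 3 9 1 2 6)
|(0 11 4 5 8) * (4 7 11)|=|(0 4 5 8)(7 11)|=4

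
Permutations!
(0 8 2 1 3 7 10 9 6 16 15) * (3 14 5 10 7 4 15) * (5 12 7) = [8, 14, 1, 4, 15, 10, 16, 5, 2, 6, 9, 11, 7, 13, 12, 0, 3] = (0 8 2 1 14 12 7 5 10 9 6 16 3 4 15)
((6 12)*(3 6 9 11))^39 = (3 11 9 12 6) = ((3 6 12 9 11))^39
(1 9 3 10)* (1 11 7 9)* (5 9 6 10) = (3 5 9)(6 10 11 7) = [0, 1, 2, 5, 4, 9, 10, 6, 8, 3, 11, 7]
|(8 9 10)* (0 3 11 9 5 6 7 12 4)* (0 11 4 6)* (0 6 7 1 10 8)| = |(0 3 4 11 9 8 5 6 1 10)(7 12)| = 10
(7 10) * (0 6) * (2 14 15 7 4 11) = (0 6)(2 14 15 7 10 4 11) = [6, 1, 14, 3, 11, 5, 0, 10, 8, 9, 4, 2, 12, 13, 15, 7]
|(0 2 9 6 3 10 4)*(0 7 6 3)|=8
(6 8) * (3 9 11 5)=(3 9 11 5)(6 8)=[0, 1, 2, 9, 4, 3, 8, 7, 6, 11, 10, 5]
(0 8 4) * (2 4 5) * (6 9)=(0 8 5 2 4)(6 9)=[8, 1, 4, 3, 0, 2, 9, 7, 5, 6]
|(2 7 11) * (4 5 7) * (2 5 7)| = 5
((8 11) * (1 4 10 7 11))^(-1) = (1 8 11 7 10 4)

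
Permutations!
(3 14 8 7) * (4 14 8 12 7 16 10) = (3 8 16 10 4 14 12 7) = [0, 1, 2, 8, 14, 5, 6, 3, 16, 9, 4, 11, 7, 13, 12, 15, 10]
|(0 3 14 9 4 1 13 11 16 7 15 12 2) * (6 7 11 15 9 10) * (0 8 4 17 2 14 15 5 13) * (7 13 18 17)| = 30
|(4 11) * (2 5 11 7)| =5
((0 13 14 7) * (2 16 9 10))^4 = ((0 13 14 7)(2 16 9 10))^4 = (16)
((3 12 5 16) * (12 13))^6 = (3 13 12 5 16)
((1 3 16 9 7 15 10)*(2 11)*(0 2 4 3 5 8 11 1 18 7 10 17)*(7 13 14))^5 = (0 11 10 15 5 16 14 2 4 18 17 8 9 7 1 3 13)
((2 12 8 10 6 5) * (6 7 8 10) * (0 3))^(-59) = (0 3)(2 8 12 6 10 5 7)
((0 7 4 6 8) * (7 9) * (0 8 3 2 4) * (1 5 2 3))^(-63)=(9)(1 2 6 5 4)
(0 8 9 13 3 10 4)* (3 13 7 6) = (13)(0 8 9 7 6 3 10 4) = [8, 1, 2, 10, 0, 5, 3, 6, 9, 7, 4, 11, 12, 13]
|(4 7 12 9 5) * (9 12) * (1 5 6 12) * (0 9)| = 8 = |(0 9 6 12 1 5 4 7)|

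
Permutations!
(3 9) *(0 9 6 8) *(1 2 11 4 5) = [9, 2, 11, 6, 5, 1, 8, 7, 0, 3, 10, 4] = (0 9 3 6 8)(1 2 11 4 5)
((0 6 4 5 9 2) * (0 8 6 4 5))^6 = (2 8 6 5 9)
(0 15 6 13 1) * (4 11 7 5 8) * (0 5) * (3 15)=[3, 5, 2, 15, 11, 8, 13, 0, 4, 9, 10, 7, 12, 1, 14, 6]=(0 3 15 6 13 1 5 8 4 11 7)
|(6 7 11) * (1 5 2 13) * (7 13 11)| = |(1 5 2 11 6 13)| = 6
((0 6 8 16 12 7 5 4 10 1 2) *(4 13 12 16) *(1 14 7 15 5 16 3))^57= ((0 6 8 4 10 14 7 16 3 1 2)(5 13 12 15))^57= (0 8 10 7 3 2 6 4 14 16 1)(5 13 12 15)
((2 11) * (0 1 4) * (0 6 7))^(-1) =(0 7 6 4 1)(2 11)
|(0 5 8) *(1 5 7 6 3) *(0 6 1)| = 7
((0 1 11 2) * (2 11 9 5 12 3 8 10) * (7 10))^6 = ((0 1 9 5 12 3 8 7 10 2))^6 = (0 8 9 10 12)(1 7 5 2 3)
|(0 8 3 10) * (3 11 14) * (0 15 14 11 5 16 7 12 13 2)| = 8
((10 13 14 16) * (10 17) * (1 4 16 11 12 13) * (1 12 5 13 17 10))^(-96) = ((1 4 16 10 12 17)(5 13 14 11))^(-96) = (17)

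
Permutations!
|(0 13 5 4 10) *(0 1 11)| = 7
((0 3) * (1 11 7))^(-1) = (0 3)(1 7 11)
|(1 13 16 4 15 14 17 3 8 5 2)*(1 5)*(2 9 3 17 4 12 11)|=30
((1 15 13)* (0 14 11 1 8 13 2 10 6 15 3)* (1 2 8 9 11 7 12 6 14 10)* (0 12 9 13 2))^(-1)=(0 11 9 7 14 10)(1 2 8 15 6 12 3)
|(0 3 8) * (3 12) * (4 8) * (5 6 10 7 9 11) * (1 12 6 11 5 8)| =8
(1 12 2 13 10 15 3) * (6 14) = (1 12 2 13 10 15 3)(6 14) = [0, 12, 13, 1, 4, 5, 14, 7, 8, 9, 15, 11, 2, 10, 6, 3]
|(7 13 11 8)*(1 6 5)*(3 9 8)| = |(1 6 5)(3 9 8 7 13 11)| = 6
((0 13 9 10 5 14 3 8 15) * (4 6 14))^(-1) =(0 15 8 3 14 6 4 5 10 9 13)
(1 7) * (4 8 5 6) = (1 7)(4 8 5 6) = [0, 7, 2, 3, 8, 6, 4, 1, 5]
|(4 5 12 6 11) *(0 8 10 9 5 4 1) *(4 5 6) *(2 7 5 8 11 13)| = |(0 11 1)(2 7 5 12 4 8 10 9 6 13)| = 30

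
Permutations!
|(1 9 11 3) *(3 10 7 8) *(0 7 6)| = 9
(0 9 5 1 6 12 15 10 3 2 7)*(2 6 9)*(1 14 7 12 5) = [2, 9, 12, 6, 4, 14, 5, 0, 8, 1, 3, 11, 15, 13, 7, 10] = (0 2 12 15 10 3 6 5 14 7)(1 9)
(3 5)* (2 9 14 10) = (2 9 14 10)(3 5) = [0, 1, 9, 5, 4, 3, 6, 7, 8, 14, 2, 11, 12, 13, 10]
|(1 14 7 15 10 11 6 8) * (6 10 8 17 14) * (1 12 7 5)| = 20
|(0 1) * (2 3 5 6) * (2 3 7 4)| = |(0 1)(2 7 4)(3 5 6)| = 6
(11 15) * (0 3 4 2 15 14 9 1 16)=(0 3 4 2 15 11 14 9 1 16)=[3, 16, 15, 4, 2, 5, 6, 7, 8, 1, 10, 14, 12, 13, 9, 11, 0]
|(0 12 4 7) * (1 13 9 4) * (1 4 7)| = 7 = |(0 12 4 1 13 9 7)|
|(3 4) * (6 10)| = 2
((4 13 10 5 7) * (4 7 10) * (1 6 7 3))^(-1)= (1 3 7 6)(4 13)(5 10)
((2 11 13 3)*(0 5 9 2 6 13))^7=((0 5 9 2 11)(3 6 13))^7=(0 9 11 5 2)(3 6 13)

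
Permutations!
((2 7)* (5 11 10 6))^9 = ((2 7)(5 11 10 6))^9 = (2 7)(5 11 10 6)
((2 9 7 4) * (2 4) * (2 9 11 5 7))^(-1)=((2 11 5 7 9))^(-1)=(2 9 7 5 11)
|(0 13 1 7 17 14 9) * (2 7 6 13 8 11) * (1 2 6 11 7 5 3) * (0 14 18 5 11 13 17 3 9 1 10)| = 10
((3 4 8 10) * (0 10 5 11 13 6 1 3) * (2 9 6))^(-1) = ((0 10)(1 3 4 8 5 11 13 2 9 6))^(-1) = (0 10)(1 6 9 2 13 11 5 8 4 3)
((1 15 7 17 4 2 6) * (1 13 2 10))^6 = ((1 15 7 17 4 10)(2 6 13))^6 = (17)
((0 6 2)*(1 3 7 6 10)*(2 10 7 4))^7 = ((0 7 6 10 1 3 4 2))^7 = (0 2 4 3 1 10 6 7)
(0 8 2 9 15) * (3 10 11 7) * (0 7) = (0 8 2 9 15 7 3 10 11) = [8, 1, 9, 10, 4, 5, 6, 3, 2, 15, 11, 0, 12, 13, 14, 7]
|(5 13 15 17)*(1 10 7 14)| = 4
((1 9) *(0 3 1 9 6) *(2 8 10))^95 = (0 6 1 3)(2 10 8)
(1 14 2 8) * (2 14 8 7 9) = (14)(1 8)(2 7 9) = [0, 8, 7, 3, 4, 5, 6, 9, 1, 2, 10, 11, 12, 13, 14]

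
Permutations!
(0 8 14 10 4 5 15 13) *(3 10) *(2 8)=(0 2 8 14 3 10 4 5 15 13)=[2, 1, 8, 10, 5, 15, 6, 7, 14, 9, 4, 11, 12, 0, 3, 13]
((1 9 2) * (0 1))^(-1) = (0 2 9 1)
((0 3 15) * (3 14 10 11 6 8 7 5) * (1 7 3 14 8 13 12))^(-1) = ((0 8 3 15)(1 7 5 14 10 11 6 13 12))^(-1) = (0 15 3 8)(1 12 13 6 11 10 14 5 7)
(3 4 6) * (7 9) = (3 4 6)(7 9) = [0, 1, 2, 4, 6, 5, 3, 9, 8, 7]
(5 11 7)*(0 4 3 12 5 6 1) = (0 4 3 12 5 11 7 6 1) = [4, 0, 2, 12, 3, 11, 1, 6, 8, 9, 10, 7, 5]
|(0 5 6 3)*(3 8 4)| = 6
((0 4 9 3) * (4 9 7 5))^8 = (0 3 9)(4 5 7)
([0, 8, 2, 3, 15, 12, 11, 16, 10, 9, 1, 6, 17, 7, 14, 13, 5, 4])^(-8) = (17)(1 8 10)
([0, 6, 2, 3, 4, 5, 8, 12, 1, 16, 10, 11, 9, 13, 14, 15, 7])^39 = (7 16 9 12)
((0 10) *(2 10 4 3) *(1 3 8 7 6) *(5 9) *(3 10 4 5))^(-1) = ((0 5 9 3 2 4 8 7 6 1 10))^(-1) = (0 10 1 6 7 8 4 2 3 9 5)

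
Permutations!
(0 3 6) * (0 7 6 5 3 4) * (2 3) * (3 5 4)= (0 3 4)(2 5)(6 7)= [3, 1, 5, 4, 0, 2, 7, 6]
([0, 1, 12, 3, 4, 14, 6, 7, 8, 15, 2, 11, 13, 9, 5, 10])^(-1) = (2 10 15 9 13 12)(5 14)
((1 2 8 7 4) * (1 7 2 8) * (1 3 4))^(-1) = (1 7 4 3 2 8)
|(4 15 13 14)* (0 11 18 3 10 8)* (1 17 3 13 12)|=13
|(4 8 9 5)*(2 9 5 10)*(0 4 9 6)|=|(0 4 8 5 9 10 2 6)|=8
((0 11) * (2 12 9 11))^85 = ((0 2 12 9 11))^85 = (12)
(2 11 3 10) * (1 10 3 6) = (1 10 2 11 6) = [0, 10, 11, 3, 4, 5, 1, 7, 8, 9, 2, 6]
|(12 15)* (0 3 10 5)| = 4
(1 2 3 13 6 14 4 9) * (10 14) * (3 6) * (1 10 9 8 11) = (1 2 6 9 10 14 4 8 11)(3 13) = [0, 2, 6, 13, 8, 5, 9, 7, 11, 10, 14, 1, 12, 3, 4]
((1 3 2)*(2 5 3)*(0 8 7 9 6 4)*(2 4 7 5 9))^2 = ((0 8 5 3 9 6 7 2 1 4))^2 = (0 5 9 7 1)(2 4 8 3 6)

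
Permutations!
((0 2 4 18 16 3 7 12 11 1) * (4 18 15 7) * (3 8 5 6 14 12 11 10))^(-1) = (0 1 11 7 15 4 3 10 12 14 6 5 8 16 18 2)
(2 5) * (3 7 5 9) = (2 9 3 7 5) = [0, 1, 9, 7, 4, 2, 6, 5, 8, 3]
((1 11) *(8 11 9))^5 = (1 9 8 11)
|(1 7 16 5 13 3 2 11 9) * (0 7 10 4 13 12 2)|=13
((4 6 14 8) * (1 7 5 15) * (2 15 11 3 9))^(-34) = (1 2 3 5)(4 14)(6 8)(7 15 9 11)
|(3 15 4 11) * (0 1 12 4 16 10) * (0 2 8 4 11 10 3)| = 12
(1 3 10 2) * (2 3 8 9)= (1 8 9 2)(3 10)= [0, 8, 1, 10, 4, 5, 6, 7, 9, 2, 3]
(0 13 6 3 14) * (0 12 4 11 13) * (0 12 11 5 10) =(0 12 4 5 10)(3 14 11 13 6) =[12, 1, 2, 14, 5, 10, 3, 7, 8, 9, 0, 13, 4, 6, 11]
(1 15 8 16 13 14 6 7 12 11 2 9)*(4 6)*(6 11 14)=(1 15 8 16 13 6 7 12 14 4 11 2 9)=[0, 15, 9, 3, 11, 5, 7, 12, 16, 1, 10, 2, 14, 6, 4, 8, 13]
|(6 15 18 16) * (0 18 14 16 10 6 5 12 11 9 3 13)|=|(0 18 10 6 15 14 16 5 12 11 9 3 13)|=13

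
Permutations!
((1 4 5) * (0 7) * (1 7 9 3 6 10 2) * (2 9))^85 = ((0 2 1 4 5 7)(3 6 10 9))^85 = (0 2 1 4 5 7)(3 6 10 9)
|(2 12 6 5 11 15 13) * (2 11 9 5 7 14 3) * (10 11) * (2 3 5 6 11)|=30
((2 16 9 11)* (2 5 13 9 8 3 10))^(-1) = ((2 16 8 3 10)(5 13 9 11))^(-1) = (2 10 3 8 16)(5 11 9 13)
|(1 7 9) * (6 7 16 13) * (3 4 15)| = 6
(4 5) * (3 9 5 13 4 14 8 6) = (3 9 5 14 8 6)(4 13) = [0, 1, 2, 9, 13, 14, 3, 7, 6, 5, 10, 11, 12, 4, 8]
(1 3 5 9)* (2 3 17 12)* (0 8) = (0 8)(1 17 12 2 3 5 9) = [8, 17, 3, 5, 4, 9, 6, 7, 0, 1, 10, 11, 2, 13, 14, 15, 16, 12]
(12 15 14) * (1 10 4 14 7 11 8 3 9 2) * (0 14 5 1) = [14, 10, 0, 9, 5, 1, 6, 11, 3, 2, 4, 8, 15, 13, 12, 7] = (0 14 12 15 7 11 8 3 9 2)(1 10 4 5)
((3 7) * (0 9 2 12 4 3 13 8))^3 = (0 12 7)(2 3 8)(4 13 9)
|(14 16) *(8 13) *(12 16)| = |(8 13)(12 16 14)| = 6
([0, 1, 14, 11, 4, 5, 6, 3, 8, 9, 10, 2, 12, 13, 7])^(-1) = (2 11 3 7 14)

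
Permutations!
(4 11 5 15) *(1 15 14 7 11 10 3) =(1 15 4 10 3)(5 14 7 11) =[0, 15, 2, 1, 10, 14, 6, 11, 8, 9, 3, 5, 12, 13, 7, 4]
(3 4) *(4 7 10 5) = (3 7 10 5 4) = [0, 1, 2, 7, 3, 4, 6, 10, 8, 9, 5]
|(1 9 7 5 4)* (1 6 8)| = 7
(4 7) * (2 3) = [0, 1, 3, 2, 7, 5, 6, 4] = (2 3)(4 7)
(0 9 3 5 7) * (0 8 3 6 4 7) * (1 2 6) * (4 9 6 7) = (0 6 9 1 2 7 8 3 5) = [6, 2, 7, 5, 4, 0, 9, 8, 3, 1]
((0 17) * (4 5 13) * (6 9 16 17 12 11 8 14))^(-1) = ((0 12 11 8 14 6 9 16 17)(4 5 13))^(-1) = (0 17 16 9 6 14 8 11 12)(4 13 5)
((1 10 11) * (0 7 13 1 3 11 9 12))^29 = (0 7 13 1 10 9 12)(3 11)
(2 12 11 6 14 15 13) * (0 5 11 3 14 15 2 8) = (0 5 11 6 15 13 8)(2 12 3 14) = [5, 1, 12, 14, 4, 11, 15, 7, 0, 9, 10, 6, 3, 8, 2, 13]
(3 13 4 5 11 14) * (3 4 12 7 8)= (3 13 12 7 8)(4 5 11 14)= [0, 1, 2, 13, 5, 11, 6, 8, 3, 9, 10, 14, 7, 12, 4]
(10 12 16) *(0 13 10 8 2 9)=(0 13 10 12 16 8 2 9)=[13, 1, 9, 3, 4, 5, 6, 7, 2, 0, 12, 11, 16, 10, 14, 15, 8]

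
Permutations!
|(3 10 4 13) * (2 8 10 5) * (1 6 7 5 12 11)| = 12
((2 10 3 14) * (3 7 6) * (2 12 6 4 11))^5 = (3 14 12 6)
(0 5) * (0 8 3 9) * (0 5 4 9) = (0 4 9 5 8 3) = [4, 1, 2, 0, 9, 8, 6, 7, 3, 5]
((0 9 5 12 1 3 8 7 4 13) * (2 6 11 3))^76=(0 4 8 11 2 12 9 13 7 3 6 1 5)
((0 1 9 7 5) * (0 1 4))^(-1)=((0 4)(1 9 7 5))^(-1)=(0 4)(1 5 7 9)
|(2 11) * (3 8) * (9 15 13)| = |(2 11)(3 8)(9 15 13)| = 6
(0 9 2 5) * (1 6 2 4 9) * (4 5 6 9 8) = [1, 9, 6, 3, 8, 0, 2, 7, 4, 5] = (0 1 9 5)(2 6)(4 8)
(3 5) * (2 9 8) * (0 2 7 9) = (0 2)(3 5)(7 9 8) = [2, 1, 0, 5, 4, 3, 6, 9, 7, 8]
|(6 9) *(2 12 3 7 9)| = 6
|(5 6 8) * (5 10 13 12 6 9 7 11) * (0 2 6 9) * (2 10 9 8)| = 18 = |(0 10 13 12 8 9 7 11 5)(2 6)|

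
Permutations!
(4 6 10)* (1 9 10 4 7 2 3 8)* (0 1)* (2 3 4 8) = [1, 9, 4, 2, 6, 5, 8, 3, 0, 10, 7] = (0 1 9 10 7 3 2 4 6 8)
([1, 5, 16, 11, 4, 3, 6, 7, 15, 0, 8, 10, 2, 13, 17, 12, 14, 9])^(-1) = [9, 0, 12, 5, 4, 1, 6, 7, 10, 17, 11, 3, 15, 13, 16, 8, 2, 14]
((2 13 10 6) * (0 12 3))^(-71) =(0 12 3)(2 13 10 6)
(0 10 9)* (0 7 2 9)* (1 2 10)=(0 1 2 9 7 10)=[1, 2, 9, 3, 4, 5, 6, 10, 8, 7, 0]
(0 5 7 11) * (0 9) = (0 5 7 11 9) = [5, 1, 2, 3, 4, 7, 6, 11, 8, 0, 10, 9]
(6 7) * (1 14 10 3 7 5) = (1 14 10 3 7 6 5) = [0, 14, 2, 7, 4, 1, 5, 6, 8, 9, 3, 11, 12, 13, 10]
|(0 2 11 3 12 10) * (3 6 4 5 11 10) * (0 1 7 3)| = 28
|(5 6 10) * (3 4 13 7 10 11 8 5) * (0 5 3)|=10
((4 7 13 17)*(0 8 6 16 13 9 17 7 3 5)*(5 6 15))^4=(3 7)(4 13)(6 9)(16 17)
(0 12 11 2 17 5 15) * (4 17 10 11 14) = (0 12 14 4 17 5 15)(2 10 11) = [12, 1, 10, 3, 17, 15, 6, 7, 8, 9, 11, 2, 14, 13, 4, 0, 16, 5]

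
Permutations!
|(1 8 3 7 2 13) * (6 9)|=|(1 8 3 7 2 13)(6 9)|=6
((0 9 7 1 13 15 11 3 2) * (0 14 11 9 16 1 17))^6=((0 16 1 13 15 9 7 17)(2 14 11 3))^6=(0 7 15 1)(2 11)(3 14)(9 13 16 17)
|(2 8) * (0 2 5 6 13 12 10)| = 8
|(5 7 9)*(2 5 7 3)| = |(2 5 3)(7 9)| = 6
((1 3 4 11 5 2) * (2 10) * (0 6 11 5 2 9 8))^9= ((0 6 11 2 1 3 4 5 10 9 8))^9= (0 9 5 3 2 6 8 10 4 1 11)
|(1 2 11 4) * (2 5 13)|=6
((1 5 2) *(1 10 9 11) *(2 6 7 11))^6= (1 5 6 7 11)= ((1 5 6 7 11)(2 10 9))^6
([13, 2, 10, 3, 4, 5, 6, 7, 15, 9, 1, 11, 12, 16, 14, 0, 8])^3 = [8, 1, 2, 3, 4, 5, 6, 7, 13, 9, 10, 11, 12, 15, 14, 16, 0]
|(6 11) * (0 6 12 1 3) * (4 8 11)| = |(0 6 4 8 11 12 1 3)| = 8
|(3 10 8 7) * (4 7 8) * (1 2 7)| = 6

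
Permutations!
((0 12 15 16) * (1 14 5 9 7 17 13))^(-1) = (0 16 15 12)(1 13 17 7 9 5 14)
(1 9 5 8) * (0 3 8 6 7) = (0 3 8 1 9 5 6 7) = [3, 9, 2, 8, 4, 6, 7, 0, 1, 5]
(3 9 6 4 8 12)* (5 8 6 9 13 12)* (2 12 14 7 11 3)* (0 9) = (0 9)(2 12)(3 13 14 7 11)(4 6)(5 8) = [9, 1, 12, 13, 6, 8, 4, 11, 5, 0, 10, 3, 2, 14, 7]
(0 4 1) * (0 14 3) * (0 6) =[4, 14, 2, 6, 1, 5, 0, 7, 8, 9, 10, 11, 12, 13, 3] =(0 4 1 14 3 6)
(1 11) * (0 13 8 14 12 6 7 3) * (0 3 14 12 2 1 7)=(0 13 8 12 6)(1 11 7 14 2)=[13, 11, 1, 3, 4, 5, 0, 14, 12, 9, 10, 7, 6, 8, 2]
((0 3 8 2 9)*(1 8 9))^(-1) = (0 9 3)(1 2 8)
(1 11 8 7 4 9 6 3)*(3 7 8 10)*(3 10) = [0, 11, 2, 1, 9, 5, 7, 4, 8, 6, 10, 3] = (1 11 3)(4 9 6 7)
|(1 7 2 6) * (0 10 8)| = |(0 10 8)(1 7 2 6)| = 12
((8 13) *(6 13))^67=((6 13 8))^67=(6 13 8)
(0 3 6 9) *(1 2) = [3, 2, 1, 6, 4, 5, 9, 7, 8, 0] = (0 3 6 9)(1 2)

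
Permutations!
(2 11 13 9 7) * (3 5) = (2 11 13 9 7)(3 5) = [0, 1, 11, 5, 4, 3, 6, 2, 8, 7, 10, 13, 12, 9]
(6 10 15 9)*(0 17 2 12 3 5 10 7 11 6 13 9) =[17, 1, 12, 5, 4, 10, 7, 11, 8, 13, 15, 6, 3, 9, 14, 0, 16, 2] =(0 17 2 12 3 5 10 15)(6 7 11)(9 13)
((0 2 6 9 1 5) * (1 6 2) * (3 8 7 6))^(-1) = (0 5 1)(3 9 6 7 8)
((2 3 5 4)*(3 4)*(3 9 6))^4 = ((2 4)(3 5 9 6))^4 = (9)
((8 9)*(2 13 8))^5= ((2 13 8 9))^5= (2 13 8 9)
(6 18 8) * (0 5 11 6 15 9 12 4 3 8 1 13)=(0 5 11 6 18 1 13)(3 8 15 9 12 4)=[5, 13, 2, 8, 3, 11, 18, 7, 15, 12, 10, 6, 4, 0, 14, 9, 16, 17, 1]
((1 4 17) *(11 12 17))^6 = (1 4 11 12 17)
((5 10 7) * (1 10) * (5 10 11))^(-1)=(1 5 11)(7 10)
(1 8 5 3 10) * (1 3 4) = (1 8 5 4)(3 10) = [0, 8, 2, 10, 1, 4, 6, 7, 5, 9, 3]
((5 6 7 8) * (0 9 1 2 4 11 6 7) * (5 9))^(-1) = ((0 5 7 8 9 1 2 4 11 6))^(-1) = (0 6 11 4 2 1 9 8 7 5)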